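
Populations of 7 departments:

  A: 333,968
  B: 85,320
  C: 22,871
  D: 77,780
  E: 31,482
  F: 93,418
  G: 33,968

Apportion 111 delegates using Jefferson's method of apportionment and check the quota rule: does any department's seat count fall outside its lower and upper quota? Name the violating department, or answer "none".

Standard quotas: A 54.611, B 13.952, C 3.740, D 12.719, E 5.148, F 15.276, G 5.555.
Jefferson allocation: A 56, B 14, C 3, D 13, E 5, F 15, G 5.
A has quota 54.611 (lower 54, upper 55) but receives 56 — outside the quota interval.

A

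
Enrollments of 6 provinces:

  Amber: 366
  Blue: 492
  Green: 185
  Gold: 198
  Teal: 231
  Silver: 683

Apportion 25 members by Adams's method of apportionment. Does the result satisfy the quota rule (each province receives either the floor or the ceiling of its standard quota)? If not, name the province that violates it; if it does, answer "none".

none

Standard quotas: Amber 4.246, Blue 5.708, Green 2.146, Gold 2.297, Teal 2.680, Silver 7.923.
Adams allocation: Amber 4, Blue 6, Green 2, Gold 3, Teal 3, Silver 7.
Every allocation lies between the lower and upper quota.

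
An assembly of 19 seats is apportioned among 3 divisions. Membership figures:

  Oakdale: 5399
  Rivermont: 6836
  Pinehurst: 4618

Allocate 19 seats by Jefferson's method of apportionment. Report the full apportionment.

Oakdale: 6, Rivermont: 8, Pinehurst: 5

Standard divisor 16853/19 ≈ 887; standard quotas: Oakdale 6.087, Rivermont 7.707, Pinehurst 5.206.
Rounding down gives 6, 7, 5 = 18 seats, so the divisor must be adjusted.
With modified divisor 800: modified quotas Oakdale 6.749, Rivermont 8.545, Pinehurst 5.772.
Rounding down: Oakdale 6, Rivermont 8, Pinehurst 5 (total 19).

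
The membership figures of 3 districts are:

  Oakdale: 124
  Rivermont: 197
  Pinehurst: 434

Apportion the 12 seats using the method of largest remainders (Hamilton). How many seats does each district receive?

Oakdale 2; Rivermont 3; Pinehurst 7

Standard divisor: 755 ÷ 12 ≈ 62.917.
Standard quotas: Oakdale 1.971, Rivermont 3.131, Pinehurst 6.898.
Lower quotas: Oakdale 1, Rivermont 3, Pinehurst 6 (sum 10, leaving 2 seats).
Remainders in descending order: Oakdale 0.971, Pinehurst 0.898, Rivermont 0.131.
Largest remainders: Oakdale, Pinehurst receive the extra seats.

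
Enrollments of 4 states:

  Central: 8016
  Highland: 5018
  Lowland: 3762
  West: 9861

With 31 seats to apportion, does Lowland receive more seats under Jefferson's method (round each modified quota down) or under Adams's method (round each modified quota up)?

Adams

Jefferson: Central 9, Highland 6, Lowland 4, West 12.
Adams: Central 9, Highland 6, Lowland 5, West 11.
Lowland gets 4 under Jefferson and 5 under Adams.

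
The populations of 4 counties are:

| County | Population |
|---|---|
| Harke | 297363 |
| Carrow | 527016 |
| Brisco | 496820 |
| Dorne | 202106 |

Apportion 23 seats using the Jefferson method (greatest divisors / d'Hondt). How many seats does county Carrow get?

8

Standard divisor 1523305/23 ≈ 66230.652; standard quotas: Harke 4.490, Carrow 7.957, Brisco 7.501, Dorne 3.052.
Rounding down gives 4, 7, 7, 3 = 21 seats, so the divisor must be adjusted.
With modified divisor 60800: modified quotas Harke 4.891, Carrow 8.668, Brisco 8.171, Dorne 3.324.
Rounding down: Harke 4, Carrow 8, Brisco 8, Dorne 3 (total 23).
Carrow receives 8.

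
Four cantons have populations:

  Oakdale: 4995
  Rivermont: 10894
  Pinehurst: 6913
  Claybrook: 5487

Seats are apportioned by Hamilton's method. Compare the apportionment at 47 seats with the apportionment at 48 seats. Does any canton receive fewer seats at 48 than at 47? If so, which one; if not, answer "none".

At 47 seats: Oakdale 8, Rivermont 18, Pinehurst 12, Claybrook 9.
At 48 seats: Oakdale 8, Rivermont 19, Pinehurst 12, Claybrook 9.
No canton's allocation decreased.

none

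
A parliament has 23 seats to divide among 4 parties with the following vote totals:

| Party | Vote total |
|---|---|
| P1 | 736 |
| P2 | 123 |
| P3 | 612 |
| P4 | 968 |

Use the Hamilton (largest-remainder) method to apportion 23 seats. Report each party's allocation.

Total 2439; standard divisor 2439/23 ≈ 106.043.
Standard quotas: P1 6.941, P2 1.160, P3 5.771, P4 9.128.
Lower quotas: P1 6, P2 1, P3 5, P4 9 (sum 21, leaving 2 seats).
Remainders in descending order: P1 0.941, P3 0.771, P2 0.160, P4 0.128.
Largest remainders: P1, P3 receive the extra seats.

P1 7, P2 1, P3 6, P4 9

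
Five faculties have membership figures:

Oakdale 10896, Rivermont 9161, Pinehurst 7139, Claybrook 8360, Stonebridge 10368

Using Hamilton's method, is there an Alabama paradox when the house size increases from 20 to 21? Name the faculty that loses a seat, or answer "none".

none

At 20 seats: Oakdale 5, Rivermont 4, Pinehurst 3, Claybrook 4, Stonebridge 4.
At 21 seats: Oakdale 5, Rivermont 4, Pinehurst 3, Claybrook 4, Stonebridge 5.
No faculty's allocation decreased.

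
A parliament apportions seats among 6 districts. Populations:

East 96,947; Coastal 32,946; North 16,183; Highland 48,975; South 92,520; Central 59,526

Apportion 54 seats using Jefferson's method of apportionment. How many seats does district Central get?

9

Standard divisor 347097/54 ≈ 6427.722; standard quotas: East 15.083, Coastal 5.126, North 2.518, Highland 7.619, South 14.394, Central 9.261.
Rounding down gives 15, 5, 2, 7, 14, 9 = 52 seats, so the divisor must be adjusted.
With modified divisor 6100: modified quotas East 15.893, Coastal 5.401, North 2.653, Highland 8.029, South 15.167, Central 9.758.
Rounding down: East 15, Coastal 5, North 2, Highland 8, South 15, Central 9 (total 54).
Central receives 9.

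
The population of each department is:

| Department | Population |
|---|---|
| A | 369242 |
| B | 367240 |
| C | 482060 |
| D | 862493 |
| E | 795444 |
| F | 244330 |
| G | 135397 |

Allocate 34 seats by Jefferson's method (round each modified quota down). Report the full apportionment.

Standard divisor 3256206/34 ≈ 95770.765; standard quotas: A 3.855, B 3.835, C 5.033, D 9.006, E 8.306, F 2.551, G 1.414.
Rounding down gives 3, 3, 5, 9, 8, 2, 1 = 31 seats, so the divisor must be adjusted.
With modified divisor 87300: modified quotas A 4.230, B 4.207, C 5.522, D 9.880, E 9.112, F 2.799, G 1.551.
Rounding down: A 4, B 4, C 5, D 9, E 9, F 2, G 1 (total 34).

A: 4, B: 4, C: 5, D: 9, E: 9, F: 2, G: 1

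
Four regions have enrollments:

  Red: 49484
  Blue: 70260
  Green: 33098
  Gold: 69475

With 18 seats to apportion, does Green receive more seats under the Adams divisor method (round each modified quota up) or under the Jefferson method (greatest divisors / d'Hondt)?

Adams

Adams: Red 4, Blue 6, Green 3, Gold 5.
Jefferson: Red 4, Blue 6, Green 2, Gold 6.
Green gets 3 under Adams and 2 under Jefferson.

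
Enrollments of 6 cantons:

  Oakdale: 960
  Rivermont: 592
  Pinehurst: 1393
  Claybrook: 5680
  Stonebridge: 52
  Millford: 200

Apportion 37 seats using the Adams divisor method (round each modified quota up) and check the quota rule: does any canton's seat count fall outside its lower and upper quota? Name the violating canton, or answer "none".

Claybrook

Standard quotas: Oakdale 4.001, Rivermont 2.468, Pinehurst 5.806, Claybrook 23.675, Stonebridge 0.217, Millford 0.834.
Adams allocation: Oakdale 4, Rivermont 3, Pinehurst 6, Claybrook 22, Stonebridge 1, Millford 1.
Claybrook has quota 23.675 (lower 23, upper 24) but receives 22 — outside the quota interval.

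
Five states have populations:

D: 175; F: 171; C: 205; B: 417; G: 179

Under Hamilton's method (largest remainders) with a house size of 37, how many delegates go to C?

Standard divisor: 1147 ÷ 37 = 31.
Standard quotas: D 5.645, F 5.516, C 6.613, B 13.452, G 5.774.
Lower quotas: D 5, F 5, C 6, B 13, G 5 (sum 34, leaving 3 seats).
Remainders in descending order: G 0.774, D 0.645, C 0.613, F 0.516, B 0.452.
The surplus seats go to G, D, C.
C receives 7.

7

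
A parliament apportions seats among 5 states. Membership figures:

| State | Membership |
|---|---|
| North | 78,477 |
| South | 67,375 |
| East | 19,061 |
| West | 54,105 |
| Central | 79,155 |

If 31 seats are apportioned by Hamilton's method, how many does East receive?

The standard divisor is 298173/31 ≈ 9618.484.
Standard quotas: North 8.1590, South 7.0047, East 1.9817, West 5.6251, Central 8.2295.
Lower quotas: North 8, South 7, East 1, West 5, Central 8 (sum 29, leaving 2 seats).
Remainders in descending order: East 0.9817, West 0.6251, Central 0.2295, North 0.1590, South 0.0047.
Largest remainders: East, West receive the extra seats.
East receives 2.

2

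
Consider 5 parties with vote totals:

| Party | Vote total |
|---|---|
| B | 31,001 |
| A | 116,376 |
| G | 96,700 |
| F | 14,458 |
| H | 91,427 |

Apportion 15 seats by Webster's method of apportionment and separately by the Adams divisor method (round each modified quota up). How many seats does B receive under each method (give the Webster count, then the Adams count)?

Webster: B 1, A 5, G 4, F 1, H 4.
Adams: B 2, A 4, G 4, F 1, H 4.
B gets 1 under Webster and 2 under Adams.

1 and 2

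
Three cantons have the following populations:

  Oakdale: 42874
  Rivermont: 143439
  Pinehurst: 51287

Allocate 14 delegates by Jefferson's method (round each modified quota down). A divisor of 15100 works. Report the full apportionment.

Oakdale: 2, Rivermont: 9, Pinehurst: 3

With modified divisor 15100: modified quotas Oakdale 2.839, Rivermont 9.499, Pinehurst 3.396.
Rounding down: Oakdale 2, Rivermont 9, Pinehurst 3 (total 14).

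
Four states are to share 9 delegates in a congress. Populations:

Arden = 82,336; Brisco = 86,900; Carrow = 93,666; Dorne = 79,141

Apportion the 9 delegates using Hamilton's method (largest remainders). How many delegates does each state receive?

Arden: 2, Brisco: 2, Carrow: 3, Dorne: 2

Total 342043; standard divisor 342043/9 ≈ 38004.778.
Standard quotas: Arden 2.1665, Brisco 2.2866, Carrow 2.4646, Dorne 2.0824.
Lower quotas: Arden 2, Brisco 2, Carrow 2, Dorne 2 (sum 8, leaving 1 seat).
Remainders in descending order: Carrow 0.4646, Brisco 0.2866, Arden 0.1665, Dorne 0.0824.
The surplus seat goes to Carrow.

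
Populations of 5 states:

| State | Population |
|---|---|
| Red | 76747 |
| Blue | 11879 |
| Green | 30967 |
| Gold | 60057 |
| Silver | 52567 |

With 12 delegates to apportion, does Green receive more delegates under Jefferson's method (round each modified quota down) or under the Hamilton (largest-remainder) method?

Jefferson

Jefferson: Red 4, Blue 0, Green 2, Gold 3, Silver 3.
Hamilton: Red 4, Blue 1, Green 1, Gold 3, Silver 3.
Green gets 2 under Jefferson and 1 under Hamilton.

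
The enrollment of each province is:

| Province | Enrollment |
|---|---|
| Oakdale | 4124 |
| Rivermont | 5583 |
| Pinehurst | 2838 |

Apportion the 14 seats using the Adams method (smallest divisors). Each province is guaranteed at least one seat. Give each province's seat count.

Standard divisor 12545/14 ≈ 896.071; standard quotas: Oakdale 4.602, Rivermont 6.231, Pinehurst 3.167.
Rounding up gives 5, 7, 4 = 16 seats, so the divisor must be adjusted.
With modified divisor 1000: modified quotas Oakdale 4.124, Rivermont 5.583, Pinehurst 2.838.
Rounding up: Oakdale 5, Rivermont 6, Pinehurst 3 (total 14).

Oakdale 5, Rivermont 6, Pinehurst 3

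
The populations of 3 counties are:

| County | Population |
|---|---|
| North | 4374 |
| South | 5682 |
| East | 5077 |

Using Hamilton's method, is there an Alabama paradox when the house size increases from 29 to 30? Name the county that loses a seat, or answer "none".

At 29 seats: North 8, South 11, East 10.
At 30 seats: North 9, South 11, East 10.
No county's allocation decreased.

none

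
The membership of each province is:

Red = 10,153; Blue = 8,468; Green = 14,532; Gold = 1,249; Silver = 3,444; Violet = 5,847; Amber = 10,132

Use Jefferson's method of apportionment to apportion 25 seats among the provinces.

Red 5, Blue 4, Green 7, Gold 0, Silver 1, Violet 3, Amber 5

Standard divisor 53825/25 ≈ 2153; standard quotas: Red 4.716, Blue 3.933, Green 6.750, Gold 0.580, Silver 1.600, Violet 2.716, Amber 4.706.
Rounding down gives 4, 3, 6, 0, 1, 2, 4 = 20 seats, so the divisor must be adjusted.
With modified divisor 1900: modified quotas Red 5.344, Blue 4.457, Green 7.648, Gold 0.657, Silver 1.813, Violet 3.077, Amber 5.333.
Rounding down: Red 5, Blue 4, Green 7, Gold 0, Silver 1, Violet 3, Amber 5 (total 25).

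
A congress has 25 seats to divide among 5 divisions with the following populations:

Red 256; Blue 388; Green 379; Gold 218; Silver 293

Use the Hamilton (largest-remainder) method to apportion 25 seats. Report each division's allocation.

Red 4; Blue 6; Green 6; Gold 4; Silver 5

Total 1534; standard divisor 1534/25 ≈ 61.36.
Standard quotas: Red 4.172, Blue 6.323, Green 6.177, Gold 3.553, Silver 4.775.
Lower quotas: Red 4, Blue 6, Green 6, Gold 3, Silver 4 (sum 23, leaving 2 seats).
Remainders in descending order: Silver 0.775, Gold 0.553, Blue 0.323, Green 0.177, Red 0.172.
The surplus seats go to Silver, Gold.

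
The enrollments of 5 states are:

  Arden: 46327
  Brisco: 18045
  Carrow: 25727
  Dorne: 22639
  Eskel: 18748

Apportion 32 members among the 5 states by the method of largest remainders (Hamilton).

Total 131486; standard divisor 131486/32 ≈ 4108.938.
Standard quotas: Arden 11.2747, Brisco 4.3916, Carrow 6.2612, Dorne 5.5097, Eskel 4.5627.
Lower quotas: Arden 11, Brisco 4, Carrow 6, Dorne 5, Eskel 4 (sum 30, leaving 2 seats).
Remainders in descending order: Eskel 0.5627, Dorne 0.5097, Brisco 0.3916, Arden 0.2747, Carrow 0.2612.
Largest remainders: Eskel, Dorne receive the extra seats.

Arden 11; Brisco 4; Carrow 6; Dorne 6; Eskel 5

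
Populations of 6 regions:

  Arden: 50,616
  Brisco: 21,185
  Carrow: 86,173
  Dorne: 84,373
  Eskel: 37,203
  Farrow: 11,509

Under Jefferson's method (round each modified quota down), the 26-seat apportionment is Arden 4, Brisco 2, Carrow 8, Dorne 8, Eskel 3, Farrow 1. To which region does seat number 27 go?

Arden

Priority for the next seat is population ÷ (current seats + 1).
Priorities: Arden 10123.200, Brisco 7061.667, Carrow 9574.778, Dorne 9374.778, Eskel 9300.750, Farrow 5754.500.
Highest priority: Arden.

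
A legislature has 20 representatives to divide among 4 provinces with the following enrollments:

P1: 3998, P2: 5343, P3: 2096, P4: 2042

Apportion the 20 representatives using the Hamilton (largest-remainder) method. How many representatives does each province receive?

The standard divisor is 13479/20 ≈ 673.95.
Standard quotas: P1 5.9322, P2 7.9279, P3 3.1100, P4 3.0299.
Lower quotas: P1 5, P2 7, P3 3, P4 3 (sum 18, leaving 2 seats).
Remainders in descending order: P1 0.9322, P2 0.9279, P3 0.1100, P4 0.0299.
Largest remainders: P1, P2 receive the extra seats.

P1 6, P2 8, P3 3, P4 3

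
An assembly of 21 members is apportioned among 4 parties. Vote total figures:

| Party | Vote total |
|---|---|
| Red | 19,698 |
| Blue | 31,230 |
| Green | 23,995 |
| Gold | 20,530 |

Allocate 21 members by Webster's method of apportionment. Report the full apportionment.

Standard divisor 95453/21 ≈ 4545.381; standard quotas: Red 4.334, Blue 6.871, Green 5.279, Gold 4.517.
Rounding to the nearest integer gives Red 4, Blue 7, Green 5, Gold 5 — total 21, matching the house size, so no adjustment is needed.

Red=4, Blue=7, Green=5, Gold=5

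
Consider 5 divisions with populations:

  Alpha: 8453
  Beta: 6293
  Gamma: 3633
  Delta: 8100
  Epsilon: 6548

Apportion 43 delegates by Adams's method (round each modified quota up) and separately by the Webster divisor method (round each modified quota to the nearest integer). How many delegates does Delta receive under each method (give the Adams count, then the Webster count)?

10 and 11

Adams: Alpha 11, Beta 8, Gamma 5, Delta 10, Epsilon 9.
Webster: Alpha 11, Beta 8, Gamma 5, Delta 11, Epsilon 8.
Delta gets 10 under Adams and 11 under Webster.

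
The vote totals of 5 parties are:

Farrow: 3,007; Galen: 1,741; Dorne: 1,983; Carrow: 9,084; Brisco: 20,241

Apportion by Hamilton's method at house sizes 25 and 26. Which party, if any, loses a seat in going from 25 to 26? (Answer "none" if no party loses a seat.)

At 25 seats: Farrow 2, Galen 1, Dorne 2, Carrow 6, Brisco 14.
At 26 seats: Farrow 2, Galen 1, Dorne 1, Carrow 7, Brisco 15.
Dorne drops from 2 to 1.

Dorne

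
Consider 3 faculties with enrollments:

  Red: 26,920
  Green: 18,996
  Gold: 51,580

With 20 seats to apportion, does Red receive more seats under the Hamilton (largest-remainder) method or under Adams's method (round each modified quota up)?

Adams

Hamilton: Red 5, Green 4, Gold 11.
Adams: Red 6, Green 4, Gold 10.
Red gets 5 under Hamilton and 6 under Adams.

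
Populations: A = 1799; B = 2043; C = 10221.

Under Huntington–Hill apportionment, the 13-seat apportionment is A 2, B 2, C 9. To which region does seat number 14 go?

C

Priority for the next seat is population ÷ (√(s·(s+1))).
Priorities: A 734.439, B 834.051, C 1077.388.
Highest priority: C.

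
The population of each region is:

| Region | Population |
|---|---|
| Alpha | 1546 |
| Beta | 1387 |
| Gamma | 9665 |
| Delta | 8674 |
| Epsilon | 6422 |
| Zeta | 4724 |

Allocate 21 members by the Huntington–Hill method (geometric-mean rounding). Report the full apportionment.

Alpha: 1; Beta: 1; Gamma: 6; Delta: 6; Epsilon: 4; Zeta: 3

With divisor 1537: modified quotas Alpha 1.006, Beta 0.902, Gamma 6.288, Delta 5.643, Epsilon 4.178, Zeta 3.074.
Geometric-mean thresholds: Alpha √(1·2)=1.414, Beta (min 1), Gamma √(6·7)=6.481, Delta √(5·6)=5.477, Epsilon √(4·5)=4.472, Zeta √(3·4)=3.464.
Each quota rounded against its threshold gives Alpha 1, Beta 1, Gamma 6, Delta 6, Epsilon 4, Zeta 3 (total 21).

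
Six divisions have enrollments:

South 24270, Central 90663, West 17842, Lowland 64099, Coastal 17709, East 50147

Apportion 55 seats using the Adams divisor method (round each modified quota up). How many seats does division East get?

10

Standard divisor 264730/55 ≈ 4813.273; standard quotas: South 5.042, Central 18.836, West 3.707, Lowland 13.317, Coastal 3.679, East 10.418.
Rounding up gives 6, 19, 4, 14, 4, 11 = 58 seats, so the divisor must be adjusted.
With modified divisor 5030: modified quotas South 4.825, Central 18.024, West 3.547, Lowland 12.743, Coastal 3.521, East 9.970.
Rounding up: South 5, Central 19, West 4, Lowland 13, Coastal 4, East 10 (total 55).
East receives 10.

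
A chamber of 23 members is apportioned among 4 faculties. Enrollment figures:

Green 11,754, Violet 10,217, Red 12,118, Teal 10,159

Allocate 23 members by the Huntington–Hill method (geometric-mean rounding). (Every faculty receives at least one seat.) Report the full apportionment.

With divisor 1868: modified quotas Green 6.292, Violet 5.469, Red 6.487, Teal 5.438.
Geometric-mean thresholds: Green √(6·7)=6.481, Violet √(5·6)=5.477, Red √(6·7)=6.481, Teal √(5·6)=5.477.
Each quota rounded against its threshold gives Green 6, Violet 5, Red 7, Teal 5 (total 23).

Green=6; Violet=5; Red=7; Teal=5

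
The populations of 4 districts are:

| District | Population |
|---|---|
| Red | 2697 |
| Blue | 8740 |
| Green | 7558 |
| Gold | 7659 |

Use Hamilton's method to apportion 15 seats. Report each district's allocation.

The standard divisor is 26654/15 ≈ 1776.933.
Standard quotas: Red 1.5178, Blue 4.9186, Green 4.2534, Gold 4.3102.
Lower quotas: Red 1, Blue 4, Green 4, Gold 4 (sum 13, leaving 2 seats).
Remainders in descending order: Blue 0.9186, Red 0.5178, Gold 0.3102, Green 0.2534.
The surplus seats go to Blue, Red.

Red: 2; Blue: 5; Green: 4; Gold: 4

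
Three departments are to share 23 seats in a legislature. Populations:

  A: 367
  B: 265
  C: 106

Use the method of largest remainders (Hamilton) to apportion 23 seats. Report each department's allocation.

A 12; B 8; C 3

Standard divisor: 738 ÷ 23 ≈ 32.087.
Standard quotas: A 11.438, B 8.259, C 3.304.
Lower quotas: A 11, B 8, C 3 (sum 22, leaving 1 seat).
Remainders in descending order: A 0.438, C 0.304, B 0.259.
The surplus seat goes to A.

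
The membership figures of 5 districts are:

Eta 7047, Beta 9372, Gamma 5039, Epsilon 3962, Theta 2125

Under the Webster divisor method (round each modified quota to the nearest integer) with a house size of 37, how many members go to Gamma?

Standard divisor 27545/37 ≈ 744.459; standard quotas: Eta 9.466, Beta 12.589, Gamma 6.769, Epsilon 5.322, Theta 2.854.
Rounding to the nearest integer gives Eta 9, Beta 13, Gamma 7, Epsilon 5, Theta 3 — total 37, matching the house size, so no adjustment is needed.
Gamma receives 7.

7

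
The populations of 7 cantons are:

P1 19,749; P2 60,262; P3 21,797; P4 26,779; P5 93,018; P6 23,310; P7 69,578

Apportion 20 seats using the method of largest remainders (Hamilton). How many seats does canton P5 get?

6

The standard divisor is 314493/20 ≈ 15724.65.
Standard quotas: P1 1.2559, P2 3.8323, P3 1.3862, P4 1.7030, P5 5.9154, P6 1.4824, P7 4.4248.
Lower quotas: P1 1, P2 3, P3 1, P4 1, P5 5, P6 1, P7 4 (sum 16, leaving 4 seats).
Remainders in descending order: P5 0.9154, P2 0.8323, P4 0.7030, P6 0.4824, P7 0.4248, P3 0.3862, P1 0.2559.
Largest remainders: P5, P2, P4, P6 receive the extra seats.
P5 receives 6.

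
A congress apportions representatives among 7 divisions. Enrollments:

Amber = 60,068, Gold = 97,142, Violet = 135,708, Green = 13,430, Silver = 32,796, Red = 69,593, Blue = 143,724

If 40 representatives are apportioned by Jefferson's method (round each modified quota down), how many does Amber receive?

Standard divisor 552461/40 ≈ 13811.525; standard quotas: Amber 4.349, Gold 7.033, Violet 9.826, Green 0.972, Silver 2.375, Red 5.039, Blue 10.406.
Rounding down gives 4, 7, 9, 0, 2, 5, 10 = 37 seats, so the divisor must be adjusted.
With modified divisor 12700: modified quotas Amber 4.730, Gold 7.649, Violet 10.686, Green 1.057, Silver 2.582, Red 5.480, Blue 11.317.
Rounding down: Amber 4, Gold 7, Violet 10, Green 1, Silver 2, Red 5, Blue 11 (total 40).
Amber receives 4.

4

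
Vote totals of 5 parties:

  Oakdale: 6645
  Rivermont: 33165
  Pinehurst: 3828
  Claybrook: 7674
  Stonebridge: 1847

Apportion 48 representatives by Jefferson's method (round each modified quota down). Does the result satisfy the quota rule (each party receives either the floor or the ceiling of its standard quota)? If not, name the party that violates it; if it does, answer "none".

Standard quotas: Oakdale 6.000, Rivermont 29.946, Pinehurst 3.456, Claybrook 6.929, Stonebridge 1.668.
Jefferson allocation: Oakdale 6, Rivermont 31, Pinehurst 3, Claybrook 7, Stonebridge 1.
Rivermont has quota 29.946 (lower 29, upper 30) but receives 31 — outside the quota interval.

Rivermont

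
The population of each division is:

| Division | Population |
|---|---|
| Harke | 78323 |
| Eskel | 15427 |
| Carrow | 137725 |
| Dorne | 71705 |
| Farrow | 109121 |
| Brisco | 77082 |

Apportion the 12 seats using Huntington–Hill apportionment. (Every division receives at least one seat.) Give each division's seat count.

With divisor 47626: modified quotas Harke 1.645, Eskel 0.324, Carrow 2.892, Dorne 1.506, Farrow 2.291, Brisco 1.618.
Geometric-mean thresholds: Harke √(1·2)=1.414, Eskel (min 1), Carrow √(2·3)=2.449, Dorne √(1·2)=1.414, Farrow √(2·3)=2.449, Brisco √(1·2)=1.414.
Each quota rounded against its threshold gives Harke 2, Eskel 1, Carrow 3, Dorne 2, Farrow 2, Brisco 2 (total 12).

Harke 2, Eskel 1, Carrow 3, Dorne 2, Farrow 2, Brisco 2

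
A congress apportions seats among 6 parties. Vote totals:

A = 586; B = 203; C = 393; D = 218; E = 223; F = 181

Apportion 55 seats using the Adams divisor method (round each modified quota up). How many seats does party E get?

Standard divisor 1804/55 ≈ 32.8; standard quotas: A 17.866, B 6.189, C 11.982, D 6.646, E 6.799, F 5.518.
Rounding up gives 18, 7, 12, 7, 7, 6 = 57 seats, so the divisor must be adjusted.
With modified divisor 35: modified quotas A 16.743, B 5.800, C 11.229, D 6.229, E 6.371, F 5.171.
Rounding up: A 17, B 6, C 12, D 7, E 7, F 6 (total 55).
E receives 7.

7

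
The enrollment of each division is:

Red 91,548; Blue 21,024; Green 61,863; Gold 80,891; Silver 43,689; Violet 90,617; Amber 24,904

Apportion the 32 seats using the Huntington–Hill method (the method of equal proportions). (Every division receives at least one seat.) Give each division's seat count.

Red 7, Blue 2, Green 5, Gold 6, Silver 3, Violet 7, Amber 2

With divisor 13222: modified quotas Red 6.924, Blue 1.590, Green 4.679, Gold 6.118, Silver 3.304, Violet 6.854, Amber 1.884.
Geometric-mean thresholds: Red √(6·7)=6.481, Blue √(1·2)=1.414, Green √(4·5)=4.472, Gold √(6·7)=6.481, Silver √(3·4)=3.464, Violet √(6·7)=6.481, Amber √(1·2)=1.414.
Each quota rounded against its threshold gives Red 7, Blue 2, Green 5, Gold 6, Silver 3, Violet 7, Amber 2 (total 32).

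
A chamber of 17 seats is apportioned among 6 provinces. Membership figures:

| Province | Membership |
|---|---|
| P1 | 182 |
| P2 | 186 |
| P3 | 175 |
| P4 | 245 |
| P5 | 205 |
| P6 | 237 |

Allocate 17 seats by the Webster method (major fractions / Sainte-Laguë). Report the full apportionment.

Standard divisor 1230/17 ≈ 72.353; standard quotas: P1 2.515, P2 2.571, P3 2.419, P4 3.386, P5 2.833, P6 3.276.
Rounding to the nearest integer gives P1 3, P2 3, P3 2, P4 3, P5 3, P6 3 — total 17, matching the house size, so no adjustment is needed.

P1=3, P2=3, P3=2, P4=3, P5=3, P6=3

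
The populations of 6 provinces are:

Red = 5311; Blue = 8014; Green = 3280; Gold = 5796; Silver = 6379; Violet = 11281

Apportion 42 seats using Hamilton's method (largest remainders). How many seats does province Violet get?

Total 40061; standard divisor 40061/42 ≈ 953.833.
Standard quotas: Red 5.5681, Blue 8.4019, Green 3.4388, Gold 6.0765, Silver 6.6878, Violet 11.8270.
Lower quotas: Red 5, Blue 8, Green 3, Gold 6, Silver 6, Violet 11 (sum 39, leaving 3 seats).
Remainders in descending order: Violet 0.8270, Silver 0.6878, Red 0.5681, Green 0.4388, Blue 0.4019, Gold 0.0765.
The surplus seats go to Violet, Silver, Red.
Violet receives 12.

12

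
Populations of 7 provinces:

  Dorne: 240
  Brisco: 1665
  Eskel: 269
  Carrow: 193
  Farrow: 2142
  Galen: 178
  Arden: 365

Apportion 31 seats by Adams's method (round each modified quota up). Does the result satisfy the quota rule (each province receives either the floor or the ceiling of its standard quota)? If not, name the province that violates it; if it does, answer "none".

Standard quotas: Dorne 1.473, Brisco 10.217, Eskel 1.651, Carrow 1.184, Farrow 13.144, Galen 1.092, Arden 2.240.
Adams allocation: Dorne 2, Brisco 10, Eskel 2, Carrow 2, Farrow 12, Galen 1, Arden 2.
Farrow has quota 13.144 (lower 13, upper 14) but receives 12 — outside the quota interval.

Farrow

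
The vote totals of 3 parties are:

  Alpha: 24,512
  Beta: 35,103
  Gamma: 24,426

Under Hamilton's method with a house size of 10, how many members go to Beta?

4

Standard divisor: 84041 ÷ 10 ≈ 8404.1.
Standard quotas: Alpha 2.9167, Beta 4.1769, Gamma 2.9064.
Lower quotas: Alpha 2, Beta 4, Gamma 2 (sum 8, leaving 2 seats).
Remainders in descending order: Alpha 0.9167, Gamma 0.9064, Beta 0.1769.
Largest remainders: Alpha, Gamma receive the extra seats.
Beta receives 4.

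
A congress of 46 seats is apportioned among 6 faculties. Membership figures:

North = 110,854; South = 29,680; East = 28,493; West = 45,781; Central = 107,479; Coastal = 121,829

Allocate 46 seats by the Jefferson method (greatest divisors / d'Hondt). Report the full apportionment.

North 12, South 3, East 3, West 4, Central 11, Coastal 13

Standard divisor 444116/46 ≈ 9654.696; standard quotas: North 11.482, South 3.074, East 2.951, West 4.742, Central 11.132, Coastal 12.619.
Rounding down gives 11, 3, 2, 4, 11, 12 = 43 seats, so the divisor must be adjusted.
With modified divisor 9200: modified quotas North 12.049, South 3.226, East 3.097, West 4.976, Central 11.682, Coastal 13.242.
Rounding down: North 12, South 3, East 3, West 4, Central 11, Coastal 13 (total 46).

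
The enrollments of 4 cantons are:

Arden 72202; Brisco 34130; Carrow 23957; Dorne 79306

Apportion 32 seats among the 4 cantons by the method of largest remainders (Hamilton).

Total 209595; standard divisor 209595/32 ≈ 6549.844.
Standard quotas: Arden 11.0235, Brisco 5.2108, Carrow 3.6576, Dorne 12.1081.
Lower quotas: Arden 11, Brisco 5, Carrow 3, Dorne 12 (sum 31, leaving 1 seat).
Remainders in descending order: Carrow 0.6576, Brisco 0.2108, Dorne 0.1081, Arden 0.0235.
Largest remainder: Carrow receives the extra seat.

Arden=11, Brisco=5, Carrow=4, Dorne=12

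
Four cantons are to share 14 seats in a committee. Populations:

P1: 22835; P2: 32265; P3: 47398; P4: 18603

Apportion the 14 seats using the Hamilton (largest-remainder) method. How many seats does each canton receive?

The standard divisor is 121101/14 ≈ 8650.071.
Standard quotas: P1 2.6399, P2 3.7300, P3 5.4795, P4 2.1506.
Lower quotas: P1 2, P2 3, P3 5, P4 2 (sum 12, leaving 2 seats).
Remainders in descending order: P2 0.7300, P1 0.6399, P3 0.4795, P4 0.1506.
Largest remainders: P2, P1 receive the extra seats.

P1=3, P2=4, P3=5, P4=2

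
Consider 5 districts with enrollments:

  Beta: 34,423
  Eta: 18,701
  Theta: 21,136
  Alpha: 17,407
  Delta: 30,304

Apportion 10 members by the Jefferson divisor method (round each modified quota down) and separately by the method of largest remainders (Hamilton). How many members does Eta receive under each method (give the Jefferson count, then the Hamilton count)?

Jefferson: Beta 3, Eta 1, Theta 2, Alpha 1, Delta 3.
Hamilton: Beta 3, Eta 2, Theta 2, Alpha 1, Delta 2.
Eta gets 1 under Jefferson and 2 under Hamilton.

1 and 2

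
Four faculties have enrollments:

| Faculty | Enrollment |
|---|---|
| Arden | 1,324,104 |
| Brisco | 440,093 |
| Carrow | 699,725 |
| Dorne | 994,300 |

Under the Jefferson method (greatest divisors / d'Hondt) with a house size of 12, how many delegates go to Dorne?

Standard divisor 3458222/12 ≈ 288185.167; standard quotas: Arden 4.595, Brisco 1.527, Carrow 2.428, Dorne 3.450.
Rounding down gives 4, 1, 2, 3 = 10 seats, so the divisor must be adjusted.
With modified divisor 240900: modified quotas Arden 5.496, Brisco 1.827, Carrow 2.905, Dorne 4.127.
Rounding down: Arden 5, Brisco 1, Carrow 2, Dorne 4 (total 12).
Dorne receives 4.

4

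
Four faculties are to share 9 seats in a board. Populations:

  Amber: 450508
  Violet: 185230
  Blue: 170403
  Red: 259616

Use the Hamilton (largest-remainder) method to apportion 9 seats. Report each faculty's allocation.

Total 1065757; standard divisor 1065757/9 ≈ 118417.444.
Standard quotas: Amber 3.8044, Violet 1.5642, Blue 1.4390, Red 2.1924.
Lower quotas: Amber 3, Violet 1, Blue 1, Red 2 (sum 7, leaving 2 seats).
Remainders in descending order: Amber 0.8044, Violet 0.5642, Blue 0.4390, Red 0.1924.
The surplus seats go to Amber, Violet.

Amber=4; Violet=2; Blue=1; Red=2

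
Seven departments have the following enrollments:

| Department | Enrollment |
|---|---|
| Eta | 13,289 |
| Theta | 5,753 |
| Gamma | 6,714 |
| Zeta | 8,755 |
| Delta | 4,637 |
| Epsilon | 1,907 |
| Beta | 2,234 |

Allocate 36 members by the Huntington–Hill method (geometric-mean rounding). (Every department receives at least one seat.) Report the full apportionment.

With divisor 1246: modified quotas Eta 10.665, Theta 4.617, Gamma 5.388, Zeta 7.026, Delta 3.722, Epsilon 1.530, Beta 1.793.
Geometric-mean thresholds: Eta √(10·11)=10.488, Theta √(4·5)=4.472, Gamma √(5·6)=5.477, Zeta √(7·8)=7.483, Delta √(3·4)=3.464, Epsilon √(1·2)=1.414, Beta √(1·2)=1.414.
Each quota rounded against its threshold gives Eta 11, Theta 5, Gamma 5, Zeta 7, Delta 4, Epsilon 2, Beta 2 (total 36).

Eta 11; Theta 5; Gamma 5; Zeta 7; Delta 4; Epsilon 2; Beta 2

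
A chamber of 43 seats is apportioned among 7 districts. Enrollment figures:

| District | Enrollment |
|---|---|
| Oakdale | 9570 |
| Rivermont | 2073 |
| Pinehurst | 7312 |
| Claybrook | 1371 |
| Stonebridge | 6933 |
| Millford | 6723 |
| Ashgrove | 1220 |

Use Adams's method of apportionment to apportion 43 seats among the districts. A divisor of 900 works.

Oakdale: 11, Rivermont: 3, Pinehurst: 9, Claybrook: 2, Stonebridge: 8, Millford: 8, Ashgrove: 2

With modified divisor 900: modified quotas Oakdale 10.633, Rivermont 2.303, Pinehurst 8.124, Claybrook 1.523, Stonebridge 7.703, Millford 7.470, Ashgrove 1.356.
Rounding up: Oakdale 11, Rivermont 3, Pinehurst 9, Claybrook 2, Stonebridge 8, Millford 8, Ashgrove 2 (total 43).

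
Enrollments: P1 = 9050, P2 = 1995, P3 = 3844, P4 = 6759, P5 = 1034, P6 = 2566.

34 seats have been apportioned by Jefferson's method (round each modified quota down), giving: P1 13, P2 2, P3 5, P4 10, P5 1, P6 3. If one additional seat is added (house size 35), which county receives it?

P2

Priority for the next seat is population ÷ (current seats + 1).
Priorities: P1 646.429, P2 665.000, P3 640.667, P4 614.455, P5 517.000, P6 641.500.
Highest priority: P2.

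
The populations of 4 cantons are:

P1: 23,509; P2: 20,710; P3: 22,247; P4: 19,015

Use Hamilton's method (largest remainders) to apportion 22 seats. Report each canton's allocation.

Total 85481; standard divisor 85481/22 ≈ 3885.5.
Standard quotas: P1 6.0504, P2 5.3301, P3 5.7256, P4 4.8938.
Lower quotas: P1 6, P2 5, P3 5, P4 4 (sum 20, leaving 2 seats).
Remainders in descending order: P4 0.8938, P3 0.7256, P2 0.3301, P1 0.0504.
The surplus seats go to P4, P3.

P1: 6, P2: 5, P3: 6, P4: 5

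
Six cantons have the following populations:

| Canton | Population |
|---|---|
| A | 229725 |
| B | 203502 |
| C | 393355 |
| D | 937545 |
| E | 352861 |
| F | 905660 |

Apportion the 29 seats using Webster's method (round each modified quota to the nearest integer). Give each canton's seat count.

Standard divisor 3022648/29 ≈ 104229.241; standard quotas: A 2.204, B 1.952, C 3.774, D 8.995, E 3.385, F 8.689.
Rounding to the nearest integer gives A 2, B 2, C 4, D 9, E 3, F 9 — total 29, matching the house size, so no adjustment is needed.

A 2, B 2, C 4, D 9, E 3, F 9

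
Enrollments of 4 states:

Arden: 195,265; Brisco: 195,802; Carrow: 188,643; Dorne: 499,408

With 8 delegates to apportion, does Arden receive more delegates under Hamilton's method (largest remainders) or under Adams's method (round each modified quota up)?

Hamilton: Arden 1, Brisco 2, Carrow 1, Dorne 4.
Adams: Arden 2, Brisco 2, Carrow 1, Dorne 3.
Arden gets 1 under Hamilton and 2 under Adams.

Adams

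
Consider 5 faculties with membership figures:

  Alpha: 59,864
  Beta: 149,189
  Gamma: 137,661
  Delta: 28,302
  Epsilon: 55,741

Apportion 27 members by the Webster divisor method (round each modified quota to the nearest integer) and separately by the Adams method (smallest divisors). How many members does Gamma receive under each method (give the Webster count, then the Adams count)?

9 and 8

Webster: Alpha 4, Beta 9, Gamma 9, Delta 2, Epsilon 3.
Adams: Alpha 4, Beta 9, Gamma 8, Delta 2, Epsilon 4.
Gamma gets 9 under Webster and 8 under Adams.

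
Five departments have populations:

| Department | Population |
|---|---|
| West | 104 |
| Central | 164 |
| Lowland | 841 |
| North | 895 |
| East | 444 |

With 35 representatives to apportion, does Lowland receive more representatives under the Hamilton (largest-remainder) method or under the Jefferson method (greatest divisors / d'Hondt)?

Hamilton: West 2, Central 2, Lowland 12, North 13, East 6.
Jefferson: West 1, Central 2, Lowland 13, North 13, East 6.
Lowland gets 12 under Hamilton and 13 under Jefferson.

Jefferson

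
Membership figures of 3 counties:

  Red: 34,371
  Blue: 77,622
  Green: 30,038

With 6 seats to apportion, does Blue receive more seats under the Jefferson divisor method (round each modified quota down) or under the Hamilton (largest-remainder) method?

Jefferson

Jefferson: Red 1, Blue 4, Green 1.
Hamilton: Red 2, Blue 3, Green 1.
Blue gets 4 under Jefferson and 3 under Hamilton.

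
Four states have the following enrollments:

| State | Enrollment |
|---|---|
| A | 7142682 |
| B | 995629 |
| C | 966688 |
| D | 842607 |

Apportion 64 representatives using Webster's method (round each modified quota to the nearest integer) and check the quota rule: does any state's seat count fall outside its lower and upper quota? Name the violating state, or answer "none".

A

Standard quotas: A 45.954, B 6.406, C 6.219, D 5.421.
Webster allocation: A 47, B 6, C 6, D 5.
A has quota 45.954 (lower 45, upper 46) but receives 47 — outside the quota interval.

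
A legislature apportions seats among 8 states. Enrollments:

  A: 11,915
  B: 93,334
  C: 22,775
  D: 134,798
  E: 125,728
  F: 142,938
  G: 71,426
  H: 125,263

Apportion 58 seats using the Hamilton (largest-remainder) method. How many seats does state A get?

1

Total 728177; standard divisor 728177/58 ≈ 12554.776.
Standard quotas: A 0.9490, B 7.4341, C 1.8141, D 10.7368, E 10.0144, F 11.3851, G 5.6891, H 9.9773.
Lower quotas: A 0, B 7, C 1, D 10, E 10, F 11, G 5, H 9 (sum 53, leaving 5 seats).
Remainders in descending order: H 0.9773, A 0.9490, C 0.8141, D 0.7368, G 0.6891, B 0.4341, F 0.3851, E 0.0144.
Largest remainders: H, A, C, D, G receive the extra seats.
A receives 1.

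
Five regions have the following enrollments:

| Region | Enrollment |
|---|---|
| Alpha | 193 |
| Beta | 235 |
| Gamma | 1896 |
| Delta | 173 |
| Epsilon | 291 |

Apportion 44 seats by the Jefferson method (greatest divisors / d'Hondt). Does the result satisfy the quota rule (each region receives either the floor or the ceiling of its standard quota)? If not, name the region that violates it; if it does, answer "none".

Standard quotas: Alpha 3.046, Beta 3.709, Gamma 29.923, Delta 2.730, Epsilon 4.593.
Jefferson allocation: Alpha 3, Beta 3, Gamma 32, Delta 2, Epsilon 4.
Gamma has quota 29.923 (lower 29, upper 30) but receives 32 — outside the quota interval.

Gamma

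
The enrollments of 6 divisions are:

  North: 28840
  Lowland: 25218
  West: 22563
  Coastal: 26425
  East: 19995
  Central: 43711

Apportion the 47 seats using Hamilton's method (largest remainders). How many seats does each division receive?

North=8; Lowland=7; West=6; Coastal=8; East=6; Central=12

Standard divisor: 166752 ÷ 47 ≈ 3547.915.
Standard quotas: North 8.1287, Lowland 7.1078, West 6.3595, Coastal 7.4480, East 5.6357, Central 12.3202.
Lower quotas: North 8, Lowland 7, West 6, Coastal 7, East 5, Central 12 (sum 45, leaving 2 seats).
Remainders in descending order: East 0.6357, Coastal 0.4480, West 0.3595, Central 0.3202, North 0.1287, Lowland 0.1078.
The surplus seats go to East, Coastal.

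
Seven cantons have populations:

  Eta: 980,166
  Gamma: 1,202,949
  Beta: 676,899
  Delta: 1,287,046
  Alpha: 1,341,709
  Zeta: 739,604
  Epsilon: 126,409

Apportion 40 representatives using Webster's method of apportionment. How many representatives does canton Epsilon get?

Standard divisor 6354782/40 ≈ 158869.55; standard quotas: Eta 6.170, Gamma 7.572, Beta 4.261, Delta 8.101, Alpha 8.445, Zeta 4.655, Epsilon 0.796.
Rounding to the nearest integer gives Eta 6, Gamma 8, Beta 4, Delta 8, Alpha 8, Zeta 5, Epsilon 1 — total 40, matching the house size, so no adjustment is needed.
Epsilon receives 1.

1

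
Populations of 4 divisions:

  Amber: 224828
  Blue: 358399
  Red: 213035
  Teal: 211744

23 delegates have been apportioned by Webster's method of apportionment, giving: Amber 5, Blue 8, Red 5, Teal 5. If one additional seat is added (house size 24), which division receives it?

Priority for the next seat is population ÷ (current seats + 0.5).
Priorities: Amber 40877.818, Blue 42164.588, Red 38733.636, Teal 38498.909.
Highest priority: Blue.

Blue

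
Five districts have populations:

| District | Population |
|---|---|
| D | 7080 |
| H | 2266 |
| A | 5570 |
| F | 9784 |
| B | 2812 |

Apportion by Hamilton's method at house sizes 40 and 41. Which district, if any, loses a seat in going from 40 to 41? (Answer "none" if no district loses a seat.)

H

At 40 seats: D 10, H 4, A 8, F 14, B 4.
At 41 seats: D 11, H 3, A 8, F 15, B 4.
H drops from 4 to 3.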